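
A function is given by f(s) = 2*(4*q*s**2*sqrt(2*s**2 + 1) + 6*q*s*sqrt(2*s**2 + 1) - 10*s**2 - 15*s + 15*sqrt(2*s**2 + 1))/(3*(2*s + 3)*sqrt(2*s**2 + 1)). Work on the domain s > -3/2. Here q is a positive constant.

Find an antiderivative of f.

For F(s) to be correct the identity F'(s) - f(s) = 0 must hold.
Check: d/ds[2*q*s**2/3 - 5*sqrt(2*s**2 + 1)/3 + 5*log(2*s + 3)] = (8*q*s**2*sqrt(2*s**2 + 1) + 12*q*s*sqrt(2*s**2 + 1) - 20*s**2 - 30*s + 30*sqrt(2*s**2 + 1))/(6*s*sqrt(2*s**2 + 1) + 9*sqrt(2*s**2 + 1)), which equals f(s).

An antiderivative is F(s) = 2*q*s**2/3 - 5*sqrt(2*s**2 + 1)/3 + 5*log(2*s + 3).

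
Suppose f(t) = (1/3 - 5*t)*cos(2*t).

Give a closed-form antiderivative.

An antiderivative is F(t) = -5*t*sin(2*t)/2 + sin(2*t)/6 - 5*cos(2*t)/4.

Check any antiderivative F(t) by computing F'(t) and comparing it with f(t).
Check: d/dt[-5*t*sin(2*t)/2 + sin(2*t)/6 - 5*cos(2*t)/4] = -5*t*cos(2*t) + cos(2*t)/3, which equals f(t).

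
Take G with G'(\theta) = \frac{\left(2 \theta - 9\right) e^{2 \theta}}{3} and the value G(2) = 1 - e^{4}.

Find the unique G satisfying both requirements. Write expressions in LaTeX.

Recognize the product-rule pattern: G'(\theta) = u'v + uv' with u = \frac{\theta}{3} - \frac{5}{3}, v = e^{2 \theta}, so integration by parts undoes it.
A general antiderivative is \frac{\left(\theta - 5\right) e^{2 \theta}}{3} + C.
The condition gives C = 1 - e^{4} - (- e^{4}) = 1.
So G(\theta) = \frac{\left(\theta - 5\right) e^{2 \theta}}{3} + 1.
Check: d/d\theta[\frac{\left(\theta - 5\right) e^{2 \theta}}{3} + 1] = \frac{2 \theta e^{2 \theta}}{3} - 3 e^{2 \theta}, which equals G'(\theta).

G(\theta) = \frac{\left(\theta - 5\right) e^{2 \theta}}{3} + 1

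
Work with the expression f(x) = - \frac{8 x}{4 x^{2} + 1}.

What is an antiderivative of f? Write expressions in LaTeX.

An antiderivative is F(x) = - \log{\left(2 x^{2} + \frac{1}{2} \right)}.

f matches the chain-rule pattern g'(h)*h' with inner function h(x) = 2 x^{2} + \frac{1}{2}; substituting u = h(x) collapses the integral.
Check: d/dx[- \log{\left(2 x^{2} + \frac{1}{2} \right)}] = - \frac{8 x}{4 x^{2} + 1} = f(x).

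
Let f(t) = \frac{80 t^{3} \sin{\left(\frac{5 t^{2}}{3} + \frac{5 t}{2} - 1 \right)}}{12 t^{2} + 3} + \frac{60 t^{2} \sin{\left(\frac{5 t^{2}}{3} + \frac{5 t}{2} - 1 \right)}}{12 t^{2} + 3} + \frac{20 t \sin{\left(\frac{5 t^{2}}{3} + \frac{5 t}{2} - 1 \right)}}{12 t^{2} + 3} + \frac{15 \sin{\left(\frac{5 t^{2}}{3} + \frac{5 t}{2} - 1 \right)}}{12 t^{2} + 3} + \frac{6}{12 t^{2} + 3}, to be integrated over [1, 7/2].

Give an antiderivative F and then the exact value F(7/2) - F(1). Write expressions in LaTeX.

Antiderivative: F(t) = - 2 \cos{\left(\frac{5 t^{2}}{3} + \frac{5 t}{2} - 1 \right)} + \operatorname{atan}{\left(2 t \right)}; value = 2 \cos{\left(\frac{19}{6} \right)} - \operatorname{atan}{\left(2 \right)} + \operatorname{atan}{\left(7 \right)} - 2 \cos{\left(\frac{169}{6} \right)}

Integrate term by term and add the pieces.
F(t) = - 2 \cos{\left(\frac{5 t^{2}}{3} + \frac{5 t}{2} - 1 \right)} + \operatorname{atan}{\left(2 t \right)} is an antiderivative of f.
Check: d/dt[- 2 \cos{\left(\frac{5 t^{2}}{3} + \frac{5 t}{2} - 1 \right)} + \operatorname{atan}{\left(2 t \right)}] = \frac{80 t^{3} \sin{\left(\frac{5 t^{2}}{3} + \frac{5 t}{2} - 1 \right)} + 60 t^{2} \sin{\left(\frac{5 t^{2}}{3} + \frac{5 t}{2} - 1 \right)} + 20 t \sin{\left(\frac{5 t^{2}}{3} + \frac{5 t}{2} - 1 \right)} + 15 \sin{\left(\frac{5 t^{2}}{3} + \frac{5 t}{2} - 1 \right)} + 6}{12 t^{2} + 3}, which equals f(t).
F(7/2) = \operatorname{atan}{\left(7 \right)} - 2 \cos{\left(\frac{169}{6} \right)}; F(1) = \operatorname{atan}{\left(2 \right)} - 2 \cos{\left(\frac{19}{6} \right)}.
Integral = F(7/2) - F(1) = 2 \cos{\left(\frac{19}{6} \right)} - \operatorname{atan}{\left(2 \right)} + \operatorname{atan}{\left(7 \right)} - 2 \cos{\left(\frac{169}{6} \right)}.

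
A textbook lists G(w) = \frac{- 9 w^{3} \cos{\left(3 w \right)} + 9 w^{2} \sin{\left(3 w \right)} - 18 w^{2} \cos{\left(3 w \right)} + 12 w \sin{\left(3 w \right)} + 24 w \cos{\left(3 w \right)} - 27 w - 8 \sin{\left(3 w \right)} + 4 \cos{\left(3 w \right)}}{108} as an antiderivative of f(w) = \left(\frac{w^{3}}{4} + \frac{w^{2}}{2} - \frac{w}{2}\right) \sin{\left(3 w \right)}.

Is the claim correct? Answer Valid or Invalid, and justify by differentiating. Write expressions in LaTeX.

d/dw[G] = \frac{w^{3} \sin{\left(3 w \right)}}{4} + \frac{w^{2} \sin{\left(3 w \right)}}{2} - \frac{w \sin{\left(3 w \right)}}{2} - \frac{1}{4}
d/dw[G] - f(w) = - \frac{1}{4} != 0.

Invalid: d/dw[G] - f = - \frac{1}{4}, which is not 0.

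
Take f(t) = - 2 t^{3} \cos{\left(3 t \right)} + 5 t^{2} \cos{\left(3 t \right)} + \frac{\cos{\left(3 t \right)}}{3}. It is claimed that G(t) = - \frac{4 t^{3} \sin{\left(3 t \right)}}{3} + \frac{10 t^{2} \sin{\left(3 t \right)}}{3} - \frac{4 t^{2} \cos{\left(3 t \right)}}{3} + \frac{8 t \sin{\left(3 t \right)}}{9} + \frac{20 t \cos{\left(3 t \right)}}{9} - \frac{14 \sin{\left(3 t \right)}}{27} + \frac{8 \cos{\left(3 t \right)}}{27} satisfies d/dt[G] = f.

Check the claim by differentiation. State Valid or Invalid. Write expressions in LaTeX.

Invalid: d/dt[G] - f = - 2 t^{3} \cos{\left(3 t \right)} + 5 t^{2} \cos{\left(3 t \right)} + \frac{\cos{\left(3 t \right)}}{3}, which is not 0.

d/dt[G] = - 4 t^{3} \cos{\left(3 t \right)} + 10 t^{2} \cos{\left(3 t \right)} + \frac{2 \cos{\left(3 t \right)}}{3}
d/dt[G] - f(t) = - 2 t^{3} \cos{\left(3 t \right)} + 5 t^{2} \cos{\left(3 t \right)} + \frac{\cos{\left(3 t \right)}}{3} != 0.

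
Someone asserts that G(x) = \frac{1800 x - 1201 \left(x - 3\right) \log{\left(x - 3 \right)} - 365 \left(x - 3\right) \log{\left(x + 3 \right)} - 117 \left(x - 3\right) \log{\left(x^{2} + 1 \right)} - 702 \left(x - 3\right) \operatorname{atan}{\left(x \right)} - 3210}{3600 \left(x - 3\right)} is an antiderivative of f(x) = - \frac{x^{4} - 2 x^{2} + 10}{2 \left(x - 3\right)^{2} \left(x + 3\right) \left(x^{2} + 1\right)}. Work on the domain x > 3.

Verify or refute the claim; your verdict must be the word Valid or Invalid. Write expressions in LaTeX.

d/dx[G] = \frac{- x^{4} + 2 x^{2} - 10}{2 x^{5} - 6 x^{4} - 16 x^{3} + 48 x^{2} - 18 x + 54}
This equals f(x) exactly, so the claim holds.

Valid: G'(x) = f(x).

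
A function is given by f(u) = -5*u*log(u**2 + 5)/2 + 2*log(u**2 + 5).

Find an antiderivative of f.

The integrand splits into summands that can be handled one at a time.
Check: d/du[5*u**2/4 - 4*u + (-5*u**2/4 + 2*u)*log(u**2 + 5) - 25*log(u**2 + 5)/4 + 4*sqrt(5)*atan(sqrt(5)*u/5)] = -5*u*log(u**2 + 5)/2 + 2*log(u**2 + 5) = f(u).

An antiderivative is F(u) = 5*u**2/4 - 4*u + (-5*u**2/4 + 2*u)*log(u**2 + 5) - 25*log(u**2 + 5)/4 + 4*sqrt(5)*atan(sqrt(5)*u/5).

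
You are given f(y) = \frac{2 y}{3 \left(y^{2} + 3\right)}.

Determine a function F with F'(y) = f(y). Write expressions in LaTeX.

f matches the chain-rule pattern g'(h)*h' with inner function h(y) = y^{2} + 3; substituting u = h(y) collapses the integral.
Check: d/dy[\frac{\log{\left(y^{2} + 3 \right)}}{3}] = \frac{2 y}{3 y^{2} + 9}, which equals f(y).

An antiderivative is F(y) = \frac{\log{\left(y^{2} + 3 \right)}}{3}.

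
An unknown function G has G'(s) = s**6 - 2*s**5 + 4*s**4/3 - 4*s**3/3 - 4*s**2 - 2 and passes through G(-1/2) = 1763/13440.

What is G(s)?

G(s) = s**7/7 - s**6/3 + 4*s**5/15 - s**4/3 - 4*s**3/3 - 2*s - 1

The integrand splits into summands that can be handled one at a time.
A general antiderivative is s**7/7 - s**6/3 + 4*s**5/15 - s**4/3 - 4*s**3/3 - 2*s + C.
The condition gives C = 1763/13440 - (15203/13440) = -1.
So G(s) = s**7/7 - s**6/3 + 4*s**5/15 - s**4/3 - 4*s**3/3 - 2*s - 1.
Check: d/ds[s**7/7 - s**6/3 + 4*s**5/15 - s**4/3 - 4*s**3/3 - 2*s - 1] = s**6 - 2*s**5 + 4*s**4/3 - 4*s**3/3 - 4*s**2 - 2 = G'(s).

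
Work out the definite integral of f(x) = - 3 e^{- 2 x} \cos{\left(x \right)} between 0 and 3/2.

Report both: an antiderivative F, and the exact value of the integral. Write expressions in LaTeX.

Any candidate F(x) must reproduce f(x) exactly when differentiated.
F(x) = - \frac{3 e^{- 2 x} \sin{\left(x \right)}}{5} + \frac{6 e^{- 2 x} \cos{\left(x \right)}}{5} is an antiderivative of f.
Check: d/dx[- \frac{3 e^{- 2 x} \sin{\left(x \right)}}{5} + \frac{6 e^{- 2 x} \cos{\left(x \right)}}{5}] = - 3 e^{- 2 x} \cos{\left(x \right)} = f(x).
F(3/2) = - \frac{3 \sin{\left(\frac{3}{2} \right)}}{5 e^{3}} + \frac{6 \cos{\left(\frac{3}{2} \right)}}{5 e^{3}}; F(0) = \frac{6}{5}.
Integral = F(3/2) - F(0) = - \frac{6}{5} - \frac{3 \sin{\left(\frac{3}{2} \right)}}{5 e^{3}} + \frac{6 \cos{\left(\frac{3}{2} \right)}}{5 e^{3}}.

Antiderivative: F(x) = - \frac{3 e^{- 2 x} \sin{\left(x \right)}}{5} + \frac{6 e^{- 2 x} \cos{\left(x \right)}}{5}; value = - \frac{6}{5} - \frac{3 \sin{\left(\frac{3}{2} \right)}}{5 e^{3}} + \frac{6 \cos{\left(\frac{3}{2} \right)}}{5 e^{3}}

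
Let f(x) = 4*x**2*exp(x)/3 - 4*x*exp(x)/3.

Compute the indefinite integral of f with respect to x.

F(x) = (4*x**2 - 12*x + 12)*exp(x)/3 + C

f has the shape u'v + uv' for u = 4*x**2/3 - 4*x + 4 and v = exp(x) — it is the derivative of the product u*v.
Check: d/dx[(4*x**2 - 12*x + 12)*exp(x)/3] = 4*x**2*exp(x)/3 - 4*x*exp(x)/3 = f(x).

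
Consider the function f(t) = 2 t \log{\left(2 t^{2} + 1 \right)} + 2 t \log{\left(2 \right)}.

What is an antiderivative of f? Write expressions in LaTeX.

Integrate term by term and add the pieces.
Check: d/dt[\frac{2 t^{2} \log{\left(4 t^{2} + 2 \right)} - 2 t^{2} + \log{\left(2 t^{2} + 1 \right)}}{2}] = 2 t \log{\left(2 t^{2} + 1 \right)} + 2 t \log{\left(2 \right)} = f(t).

An antiderivative is F(t) = \frac{2 t^{2} \log{\left(4 t^{2} + 2 \right)} - 2 t^{2} + \log{\left(2 t^{2} + 1 \right)}}{2}.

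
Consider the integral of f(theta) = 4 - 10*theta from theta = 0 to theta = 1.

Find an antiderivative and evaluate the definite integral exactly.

Antiderivative: F(theta) = -5*theta**2 + 4*theta; value = -1

Differentiate the proposed F(theta) back; it has to land on f(theta) exactly.
F(theta) = -5*theta**2 + 4*theta is an antiderivative of f.
Check: d/dtheta[-5*theta**2 + 4*theta] = 4 - 10*theta = f(theta).
F(1) = -1; F(0) = 0.
Integral = F(1) - F(0) = -1.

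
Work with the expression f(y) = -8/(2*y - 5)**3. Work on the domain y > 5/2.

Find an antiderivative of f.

An antiderivative F(y) passes only if d/dy[F] lands on f(y) exactly.
Check: d/dy[2/(4*y**2 - 20*y + 25)] = -8/(8*y**3 - 60*y**2 + 150*y - 125), which equals f(y).

An antiderivative is F(y) = 2/(4*y**2 - 20*y + 25).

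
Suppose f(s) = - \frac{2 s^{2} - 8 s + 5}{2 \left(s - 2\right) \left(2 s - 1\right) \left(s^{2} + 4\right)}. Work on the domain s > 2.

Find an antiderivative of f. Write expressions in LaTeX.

Factor the denominator (2 \left(s - 2\right) \left(2 s - 1\right) \left(s^{2} + 4\right)) and decompose: f = - \frac{33 s + 178}{272 \left(s^{2} + 4\right)} + \frac{2}{17 \left(2 s - 1\right)} + \frac{1}{16 \left(s - 2\right)}; each piece integrates to a log, atan, or power term.
Check: d/ds[\frac{\log{\left(s - 2 \right)}}{16} + \frac{\log{\left(s - \frac{1}{2} \right)}}{17} - \frac{33 \log{\left(s^{2} + 4 \right)}}{544} - \frac{89 \operatorname{atan}{\left(\frac{s}{2} \right)}}{272}] = \frac{- 2 s^{2} + 8 s - 5}{4 s^{4} - 10 s^{3} + 20 s^{2} - 40 s + 16}, which equals f(s).

An antiderivative is F(s) = \frac{\log{\left(s - 2 \right)}}{16} + \frac{\log{\left(s - \frac{1}{2} \right)}}{17} - \frac{33 \log{\left(s^{2} + 4 \right)}}{544} - \frac{89 \operatorname{atan}{\left(\frac{s}{2} \right)}}{272}.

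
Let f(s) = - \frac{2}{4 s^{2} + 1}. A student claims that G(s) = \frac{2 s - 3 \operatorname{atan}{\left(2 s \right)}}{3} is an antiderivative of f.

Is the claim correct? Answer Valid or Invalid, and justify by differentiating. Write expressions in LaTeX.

d/ds[G] = \frac{8 s^{2} - 4}{12 s^{2} + 3}
d/ds[G] - f(s) = \frac{2}{3} != 0.

Invalid: d/ds[G] - f = \frac{2}{3}, which is not 0.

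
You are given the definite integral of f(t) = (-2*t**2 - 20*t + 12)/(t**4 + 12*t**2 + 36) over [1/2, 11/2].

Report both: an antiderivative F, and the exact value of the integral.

f has the shape u'v + uv' for u = 1/(t**2/2 + 3) and v = t + 5 — it is the derivative of the product u*v.
F(t) = (t + 5)/(t**2/2 + 3) is an antiderivative of f.
Check: d/dt[(t + 5)/(t**2/2 + 3)] = (-2*t**2 - 20*t + 12)/(t**4 + 12*t**2 + 36) = f(t).
F(11/2) = 84/145; F(1/2) = 44/25.
Integral = F(11/2) - F(1/2) = -856/725.

Antiderivative: F(t) = (t + 5)/(t**2/2 + 3); value = -856/725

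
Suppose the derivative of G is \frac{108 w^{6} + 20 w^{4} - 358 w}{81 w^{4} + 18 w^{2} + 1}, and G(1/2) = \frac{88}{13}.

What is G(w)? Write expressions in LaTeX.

G'(w) has the shape u'v + uv' for u = - \frac{4}{3 \left(3 w^{2} + \frac{1}{3}\right)} and v = - w^{5} - \frac{w^{2}}{4} - 5 — it is the derivative of the product u*v.
A general antiderivative is - \frac{4 \left(- w^{5} - \frac{w^{2}}{4} - 5\right)}{3 \left(3 w^{2} + \frac{1}{3}\right)} + C.
The condition gives C = \frac{88}{13} - (\frac{163}{26}) = \frac{1}{2}.
So G(w) = \frac{4 w^{5}}{9 w^{2} + 1} + \frac{w^{2}}{9 w^{2} + 1} + \frac{1}{2} + \frac{20}{9 w^{2} + 1}.
Check: d/dw[\frac{4 w^{5}}{9 w^{2} + 1} + \frac{w^{2}}{9 w^{2} + 1} + \frac{1}{2} + \frac{20}{9 w^{2} + 1}] = \frac{108 w^{6} + 20 w^{4} - 358 w}{81 w^{4} + 18 w^{2} + 1} = G'(w).

G(w) = \frac{4 w^{5}}{9 w^{2} + 1} + \frac{w^{2}}{9 w^{2} + 1} + \frac{1}{2} + \frac{20}{9 w^{2} + 1}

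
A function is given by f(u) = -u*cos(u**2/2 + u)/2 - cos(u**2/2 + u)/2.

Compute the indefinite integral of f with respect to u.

F(u) = -sin(u**2/2 + u)/2 + C

f matches the chain-rule pattern g'(h)*h' with inner function h(u) = u**2/2 + u; substituting w = h(u) collapses the integral.
Check: d/du[-sin(u**2/2 + u)/2] = -u*cos(u**2/2 + u)/2 - cos(u**2/2 + u)/2 = f(u).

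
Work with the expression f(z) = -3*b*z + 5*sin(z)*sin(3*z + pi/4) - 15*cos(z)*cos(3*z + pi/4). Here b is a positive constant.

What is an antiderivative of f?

An antiderivative is F(z) = -3*b*z**2/2 - 5*sin(3*z + pi/4)*cos(z).

Integrate term by term and add the pieces.
Check: d/dz[-3*b*z**2/2 - 5*sin(3*z + pi/4)*cos(z)] = -3*b*z + 5*sin(z)*sin(3*z + pi/4) - 15*cos(z)*cos(3*z + pi/4) = f(z).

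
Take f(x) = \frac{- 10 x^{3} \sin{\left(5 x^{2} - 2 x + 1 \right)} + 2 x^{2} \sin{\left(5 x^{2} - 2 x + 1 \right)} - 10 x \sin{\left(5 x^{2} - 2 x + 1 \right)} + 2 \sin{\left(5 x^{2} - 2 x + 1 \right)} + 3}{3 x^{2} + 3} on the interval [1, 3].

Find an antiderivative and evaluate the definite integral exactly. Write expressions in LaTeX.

Antiderivative: F(x) = \frac{\cos{\left(5 x^{2} - 2 x + 1 \right)} + 3 \operatorname{atan}{\left(x \right)}}{3}; value = - \frac{\pi}{4} + \frac{\cos{\left(40 \right)}}{3} - \frac{\cos{\left(4 \right)}}{3} + \operatorname{atan}{\left(3 \right)}

A candidate is checked by its d/dx: the result must match f(x).
F(x) = \frac{\cos{\left(5 x^{2} - 2 x + 1 \right)} + 3 \operatorname{atan}{\left(x \right)}}{3} is an antiderivative of f.
Check: d/dx[\frac{\cos{\left(5 x^{2} - 2 x + 1 \right)} + 3 \operatorname{atan}{\left(x \right)}}{3}] = \frac{- 10 x^{3} \sin{\left(5 x^{2} - 2 x + 1 \right)} + 2 x^{2} \sin{\left(5 x^{2} - 2 x + 1 \right)} - 10 x \sin{\left(5 x^{2} - 2 x + 1 \right)} + 2 \sin{\left(5 x^{2} - 2 x + 1 \right)} + 3}{3 x^{2} + 3} = f(x).
F(3) = \frac{\cos{\left(40 \right)}}{3} + \operatorname{atan}{\left(3 \right)}; F(1) = \frac{\cos{\left(4 \right)}}{3} + \frac{\pi}{4}.
Integral = F(3) - F(1) = - \frac{\pi}{4} + \frac{\cos{\left(40 \right)}}{3} - \frac{\cos{\left(4 \right)}}{3} + \operatorname{atan}{\left(3 \right)}.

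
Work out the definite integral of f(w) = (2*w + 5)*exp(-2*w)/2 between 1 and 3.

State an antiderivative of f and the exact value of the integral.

Antiderivative: F(w) = -w*exp(-2*w)/2 - 3*exp(-2*w)/2; value = -3*exp(-6) + 2*exp(-2)

Recognize the product-rule pattern: f = u'v + uv' with u = -w/2 - 3/2, v = exp(-2*w), so integration by parts undoes it.
F(w) = -w*exp(-2*w)/2 - 3*exp(-2*w)/2 is an antiderivative of f.
Check: d/dw[-w*exp(-2*w)/2 - 3*exp(-2*w)/2] = (2*w + 5)*exp(-2*w)/2 = f(w).
F(3) = -3*exp(-6); F(1) = -2*exp(-2).
Integral = F(3) - F(1) = -3*exp(-6) + 2*exp(-2).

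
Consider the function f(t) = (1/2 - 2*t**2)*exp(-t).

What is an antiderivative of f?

Recognize the product-rule pattern: f = u'v + uv' with u = 2*t**2 + 4*t + 7/2, v = exp(-t), so integration by parts undoes it.
Check: d/dt[2*t**2*exp(-t) + 4*t*exp(-t) + 7*exp(-t)/2] = (1 - 4*t**2)*exp(-t)/2, which equals f(t).

An antiderivative is F(t) = 2*t**2*exp(-t) + 4*t*exp(-t) + 7*exp(-t)/2.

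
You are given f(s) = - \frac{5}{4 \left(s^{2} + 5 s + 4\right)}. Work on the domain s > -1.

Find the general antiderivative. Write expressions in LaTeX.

Factor the denominator (4 \left(s + 1\right) \left(s + 4\right)) and decompose: f = \frac{5}{12 \left(s + 4\right)} - \frac{5}{12 \left(s + 1\right)}; each piece integrates to a log, atan, or power term.
Check: d/ds[\frac{5 \left(- \log{\left(s + 1 \right)} + \log{\left(s + 4 \right)}\right)}{12}] = - \frac{5}{4 s^{2} + 20 s + 16}, which equals f(s).

F(s) = \frac{5 \left(- \log{\left(s + 1 \right)} + \log{\left(s + 4 \right)}\right)}{12} + C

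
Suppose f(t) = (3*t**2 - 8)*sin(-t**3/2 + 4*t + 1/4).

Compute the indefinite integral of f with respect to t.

F(t) = 2*cos(-t**3/2 + 4*t + 1/4) + C

The substitution u = -t**3/2 + 4*t + 1/4 works: f is exactly (dF/du)*(du/dt) for that inner function.
Check: d/dt[2*cos(-t**3/2 + 4*t + 1/4)] = 3*t**2*sin(-t**3/2 + 4*t + 1/4) - 8*sin(-t**3/2 + 4*t + 1/4), which equals f(t).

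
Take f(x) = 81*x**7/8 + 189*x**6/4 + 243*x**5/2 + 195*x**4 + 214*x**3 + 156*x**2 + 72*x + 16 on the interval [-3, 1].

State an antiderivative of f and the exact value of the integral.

Antiderivative: F(x) = (3*x**2 + 4*x + 4)**4/64; value = -3615/2

f matches the chain-rule pattern g'(h)*h' with inner function h(x) = -3*x**2/2 - 2*x - 2; substituting u = h(x) collapses the integral.
F(x) = (3*x**2 + 4*x + 4)**4/64 is an antiderivative of f.
Check: d/dx[(3*x**2 + 4*x + 4)**4/64] = 81*x**7/8 + 189*x**6/4 + 243*x**5/2 + 195*x**4 + 214*x**3 + 156*x**2 + 72*x + 16 = f(x).
F(1) = 14641/64; F(-3) = 130321/64.
Integral = F(1) - F(-3) = -3615/2.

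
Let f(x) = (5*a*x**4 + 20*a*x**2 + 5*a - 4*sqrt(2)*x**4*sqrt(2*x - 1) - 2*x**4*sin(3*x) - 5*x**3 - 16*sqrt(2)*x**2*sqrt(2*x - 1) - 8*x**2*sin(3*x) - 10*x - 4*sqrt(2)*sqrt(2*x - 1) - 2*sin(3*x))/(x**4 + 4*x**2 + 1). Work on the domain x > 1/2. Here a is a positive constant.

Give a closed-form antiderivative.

Recover f(x) by differentiating a candidate F(x); any mismatch rules it out.
Check: d/dx[(60*a*x - 16*sqrt(2)*(2*x - 1)**(3/2) - 15*log(x**4 + 4*x**2 + 1) + 8*cos(3*x))/12] = (5*a*x**4 + 20*a*x**2 + 5*a - 4*sqrt(2)*x**4*sqrt(2*x - 1) - 2*x**4*sin(3*x) - 5*x**3 - 16*sqrt(2)*x**2*sqrt(2*x - 1) - 8*x**2*sin(3*x) - 10*x - 4*sqrt(2)*sqrt(2*x - 1) - 2*sin(3*x))/(x**4 + 4*x**2 + 1) = f(x).

An antiderivative is F(x) = (60*a*x - 16*sqrt(2)*(2*x - 1)**(3/2) - 15*log(x**4 + 4*x**2 + 1) + 8*cos(3*x))/12.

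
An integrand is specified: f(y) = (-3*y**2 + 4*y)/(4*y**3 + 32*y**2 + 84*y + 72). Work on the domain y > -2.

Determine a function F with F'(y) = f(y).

An antiderivative is F(y) = -5*log(y + 2) + 17*log(y + 3)/4 - 39/(4*y + 12).

Factor the denominator (4*(y + 2)*(y + 3)**2) and decompose: f = 17/(4*(y + 3)) + 39/(4*(y + 3)**2) - 5/(y + 2); each piece integrates to a log, atan, or power term.
Check: d/dy[-5*log(y + 2) + 17*log(y + 3)/4 - 39/(4*y + 12)] = (-3*y**2 + 4*y)/(4*y**3 + 32*y**2 + 84*y + 72) = f(y).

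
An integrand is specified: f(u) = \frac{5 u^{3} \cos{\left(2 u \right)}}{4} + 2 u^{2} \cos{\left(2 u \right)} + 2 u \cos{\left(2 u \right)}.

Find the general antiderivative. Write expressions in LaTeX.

F(u) = \frac{20 u^{3} \sin{\left(2 u \right)} + 32 u^{2} \sin{\left(2 u \right)} + 30 u^{2} \cos{\left(2 u \right)} + 2 u \sin{\left(2 u \right)} + 32 u \cos{\left(2 u \right)} - 16 \sin{\left(2 u \right)} + \cos{\left(2 u \right)}}{32} + C

Integrate term by term and add the pieces.
Check: d/du[\frac{20 u^{3} \sin{\left(2 u \right)} + 32 u^{2} \sin{\left(2 u \right)} + 30 u^{2} \cos{\left(2 u \right)} + 2 u \sin{\left(2 u \right)} + 32 u \cos{\left(2 u \right)} - 16 \sin{\left(2 u \right)} + \cos{\left(2 u \right)}}{32}] = \frac{5 u^{3} \cos{\left(2 u \right)}}{4} + 2 u^{2} \cos{\left(2 u \right)} + 2 u \cos{\left(2 u \right)} = f(u).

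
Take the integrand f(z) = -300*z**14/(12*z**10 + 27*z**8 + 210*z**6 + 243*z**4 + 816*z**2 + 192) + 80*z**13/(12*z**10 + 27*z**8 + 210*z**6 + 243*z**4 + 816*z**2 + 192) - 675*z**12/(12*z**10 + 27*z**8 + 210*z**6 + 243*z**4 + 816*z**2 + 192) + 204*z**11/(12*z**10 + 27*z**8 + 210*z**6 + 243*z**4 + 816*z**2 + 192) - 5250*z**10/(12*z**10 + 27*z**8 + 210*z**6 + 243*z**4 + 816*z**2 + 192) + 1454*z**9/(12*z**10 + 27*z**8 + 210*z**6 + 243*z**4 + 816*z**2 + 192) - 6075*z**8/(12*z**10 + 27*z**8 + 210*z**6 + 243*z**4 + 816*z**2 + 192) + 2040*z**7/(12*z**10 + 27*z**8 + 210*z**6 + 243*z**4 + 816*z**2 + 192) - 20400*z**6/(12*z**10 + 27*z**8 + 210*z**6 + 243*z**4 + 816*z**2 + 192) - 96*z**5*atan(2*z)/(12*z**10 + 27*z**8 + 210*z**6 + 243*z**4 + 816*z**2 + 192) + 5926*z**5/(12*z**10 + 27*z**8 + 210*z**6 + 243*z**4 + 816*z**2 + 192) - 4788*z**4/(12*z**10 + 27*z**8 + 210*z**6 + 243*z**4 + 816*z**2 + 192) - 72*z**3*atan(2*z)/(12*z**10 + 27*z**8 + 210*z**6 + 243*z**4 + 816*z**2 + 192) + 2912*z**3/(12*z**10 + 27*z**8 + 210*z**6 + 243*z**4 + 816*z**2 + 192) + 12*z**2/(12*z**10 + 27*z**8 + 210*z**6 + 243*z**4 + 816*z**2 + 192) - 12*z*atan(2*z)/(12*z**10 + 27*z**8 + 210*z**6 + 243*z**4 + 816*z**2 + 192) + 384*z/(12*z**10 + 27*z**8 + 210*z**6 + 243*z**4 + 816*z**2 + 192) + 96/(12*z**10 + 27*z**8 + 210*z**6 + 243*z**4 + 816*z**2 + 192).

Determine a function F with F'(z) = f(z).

Integrate term by term and add the pieces.
Check: d/dz[-(15*z**9 - 5*z**8 + 15*z**7 - 8*z**6 + 120*z**5 - 43*z**4 - 24*z**2 - 6*atan(2*z))/(3*(z**4 + z**2 + 8))] = (-300*z**14 + 80*z**13 - 675*z**12 + 204*z**11 - 5250*z**10 + 1454*z**9 - 6075*z**8 + 2040*z**7 - 20400*z**6 - 96*z**5*atan(2*z) + 5926*z**5 - 4788*z**4 - 72*z**3*atan(2*z) + 2912*z**3 + 12*z**2 - 12*z*atan(2*z) + 384*z + 96)/(12*z**10 + 27*z**8 + 210*z**6 + 243*z**4 + 816*z**2 + 192), which equals f(z).

An antiderivative is F(z) = -(15*z**9 - 5*z**8 + 15*z**7 - 8*z**6 + 120*z**5 - 43*z**4 - 24*z**2 - 6*atan(2*z))/(3*(z**4 + z**2 + 8)).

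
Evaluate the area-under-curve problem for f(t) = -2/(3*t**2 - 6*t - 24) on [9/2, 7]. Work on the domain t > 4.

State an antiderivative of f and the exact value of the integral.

The denominator factors as 3*(t - 4)*(t + 2); partial fractions split f into directly integrable pieces: 1/(9*(t + 2)) - 1/(9*(t - 4)).
F(t) = (-log(t - 4) + log(t + 2))/9 is an antiderivative of f.
Check: d/dt[(-log(t - 4) + log(t + 2))/9] = -2/(3*t**2 - 6*t - 24) = f(t).
F(7) = -log(3)/9 + log(9)/9; F(9/2) = log(2)/9 + log(13/2)/9.
Integral = F(7) - F(9/2) = -log(13/2)/9 - log(3)/9 - log(2)/9 + log(9)/9.

Antiderivative: F(t) = (-log(t - 4) + log(t + 2))/9; value = -log(13/2)/9 - log(3)/9 - log(2)/9 + log(9)/9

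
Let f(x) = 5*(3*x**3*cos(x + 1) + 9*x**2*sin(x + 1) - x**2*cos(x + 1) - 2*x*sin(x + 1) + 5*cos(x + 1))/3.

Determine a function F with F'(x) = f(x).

An antiderivative is F(x) = -5*(-3*x**3 + x**2 - 5)*sin(x + 1)/3.

Recognize the product-rule pattern: f = u'v + uv' with u = 5*x**3 - 5*x**2/3 + 25/3, v = sin(x + 1), so integration by parts undoes it.
Check: d/dx[-5*(-3*x**3 + x**2 - 5)*sin(x + 1)/3] = 5*x**3*cos(x + 1) + 15*x**2*sin(x + 1) - 5*x**2*cos(x + 1)/3 - 10*x*sin(x + 1)/3 + 25*cos(x + 1)/3, which equals f(x).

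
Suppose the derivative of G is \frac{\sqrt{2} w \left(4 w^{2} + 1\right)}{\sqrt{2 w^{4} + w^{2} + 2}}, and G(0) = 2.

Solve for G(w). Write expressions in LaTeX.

G(w) = \sqrt{2} \sqrt{2 w^{4} + w^{2} + 2}

G'(w) matches the chain-rule pattern g'(h)*h' with inner function h(w) = w^{4} + \frac{w^{2}}{2} + 1; substituting u = h(w) collapses the integral.
A general antiderivative is 2 \sqrt{w^{4} + \frac{w^{2}}{2} + 1} + C.
The condition gives C = 2 - (2) = 0.
So G(w) = \sqrt{2} \sqrt{2 w^{4} + w^{2} + 2}.
Check: d/dw[\sqrt{2} \sqrt{2 w^{4} + w^{2} + 2}] = \frac{4 \sqrt{2} w^{3} + \sqrt{2} w}{\sqrt{2 w^{4} + w^{2} + 2}}, which equals G'(w).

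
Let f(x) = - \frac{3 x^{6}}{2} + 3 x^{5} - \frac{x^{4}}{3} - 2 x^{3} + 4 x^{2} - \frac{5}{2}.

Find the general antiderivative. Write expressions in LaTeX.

F(x) = - \frac{3 x^{7}}{14} + \frac{x^{6}}{2} - \frac{x^{5}}{15} - \frac{x^{4}}{2} + \frac{4 x^{3}}{3} - \frac{5 x}{2} + C

Integrate term by term and add the pieces.
Check: d/dx[- \frac{3 x^{7}}{14} + \frac{x^{6}}{2} - \frac{x^{5}}{15} - \frac{x^{4}}{2} + \frac{4 x^{3}}{3} - \frac{5 x}{2}] = - \frac{3 x^{6}}{2} + 3 x^{5} - \frac{x^{4}}{3} - 2 x^{3} + 4 x^{2} - \frac{5}{2} = f(x).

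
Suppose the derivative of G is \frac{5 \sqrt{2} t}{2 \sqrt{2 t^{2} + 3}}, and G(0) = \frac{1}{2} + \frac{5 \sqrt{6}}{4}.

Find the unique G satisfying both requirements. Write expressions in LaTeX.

G(t) = \frac{5 \sqrt{t^{2} + \frac{3}{2}}}{2} + \frac{1}{2}

G'(t) matches the chain-rule pattern g'(h)*h' with inner function h(t) = t^{2} + \frac{3}{2}; substituting u = h(t) collapses the integral.
A general antiderivative is \frac{5 \sqrt{t^{2} + \frac{3}{2}}}{2} + C.
The condition gives C = \frac{1}{2} + \frac{5 \sqrt{6}}{4} - (\frac{5 \sqrt{6}}{4}) = \frac{1}{2}.
So G(t) = \frac{5 \sqrt{t^{2} + \frac{3}{2}}}{2} + \frac{1}{2}.
Check: d/dt[\frac{5 \sqrt{t^{2} + \frac{3}{2}}}{2} + \frac{1}{2}] = \frac{5 \sqrt{2} t}{2 \sqrt{2 t^{2} + 3}} = G'(t).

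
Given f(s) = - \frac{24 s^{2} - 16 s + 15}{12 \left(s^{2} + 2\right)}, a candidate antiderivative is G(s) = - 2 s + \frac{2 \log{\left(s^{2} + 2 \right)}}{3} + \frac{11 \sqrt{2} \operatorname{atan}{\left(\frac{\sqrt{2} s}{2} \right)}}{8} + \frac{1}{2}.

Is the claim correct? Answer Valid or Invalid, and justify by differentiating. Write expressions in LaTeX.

Valid. The derivative of G reproduces f.

d/ds[G] = \frac{- 24 s^{2} + 16 s - 15}{12 s^{2} + 24}
This equals f(s) exactly, so the claim holds.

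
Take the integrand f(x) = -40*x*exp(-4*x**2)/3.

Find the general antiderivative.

f matches the chain-rule pattern g'(h)*h' with inner function h(x) = -4*x**2; substituting u = h(x) collapses the integral.
Check: d/dx[5*exp(-4*x**2)/3] = -40*x*exp(-4*x**2)/3 = f(x).

F(x) = 5*exp(-4*x**2)/3 + C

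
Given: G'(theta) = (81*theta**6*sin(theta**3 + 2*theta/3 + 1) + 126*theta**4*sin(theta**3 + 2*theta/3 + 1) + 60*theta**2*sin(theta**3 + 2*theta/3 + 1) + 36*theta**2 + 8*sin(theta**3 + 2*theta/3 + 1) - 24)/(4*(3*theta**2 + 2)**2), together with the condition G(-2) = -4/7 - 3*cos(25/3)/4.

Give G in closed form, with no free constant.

Recover the given G'(theta) by differentiating a candidate G(theta); any mismatch rules it out.
A general antiderivative is -2*theta/(2*theta**2 + 4/3) - 3*cos(theta**3 + 2*theta/3 + 1)/4 + C.
The condition gives C = -4/7 - 3*cos(25/3)/4 - (3/7 - 3*cos(25/3)/4) = -1.
So G(theta) = -(9*theta**2*cos(theta**3 + 2*theta/3 + 1) + 12*theta**2 + 12*theta + 6*cos(theta**3 + 2*theta/3 + 1) + 8)/(4*(3*theta**2 + 2)).
Check: d/dtheta[-(9*theta**2*cos(theta**3 + 2*theta/3 + 1) + 12*theta**2 + 12*theta + 6*cos(theta**3 + 2*theta/3 + 1) + 8)/(4*(3*theta**2 + 2))] = (81*theta**6*sin(theta**3 + 2*theta/3 + 1) + 126*theta**4*sin(theta**3 + 2*theta/3 + 1) + 60*theta**2*sin(theta**3 + 2*theta/3 + 1) + 36*theta**2 + 8*sin(theta**3 + 2*theta/3 + 1) - 24)/(36*theta**4 + 48*theta**2 + 16), which equals G'(theta).

G(theta) = -(9*theta**2*cos(theta**3 + 2*theta/3 + 1) + 12*theta**2 + 12*theta + 6*cos(theta**3 + 2*theta/3 + 1) + 8)/(4*(3*theta**2 + 2))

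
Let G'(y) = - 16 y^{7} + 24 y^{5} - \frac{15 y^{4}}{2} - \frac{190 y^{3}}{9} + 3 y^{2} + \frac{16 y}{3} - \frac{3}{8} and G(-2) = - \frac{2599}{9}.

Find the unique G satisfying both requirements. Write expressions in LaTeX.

G(y) = \left(2 y^{4} - \frac{4 y^{2}}{3} + \frac{1}{2}\right) \left(- y^{4} + \frac{4 y^{2}}{3} - \frac{3 y}{4} - \frac{3}{2}\right) + 1

G'(y) has the shape u'v + uv' for u = 2 y^{4} - \frac{4 y^{2}}{3} + \frac{1}{2} and v = - y^{4} + \frac{4 y^{2}}{3} - \frac{3 y}{4} - \frac{3}{2} — it is the derivative of the product u*v.
A general antiderivative is \left(2 y^{4} - \frac{4 y^{2}}{3} + \frac{1}{2}\right) \left(- y^{4} + \frac{4 y^{2}}{3} - \frac{3 y}{4} - \frac{3}{2}\right) + C.
The condition gives C = - \frac{2599}{9} - (- \frac{2608}{9}) = 1.
So G(y) = \left(2 y^{4} - \frac{4 y^{2}}{3} + \frac{1}{2}\right) \left(- y^{4} + \frac{4 y^{2}}{3} - \frac{3 y}{4} - \frac{3}{2}\right) + 1.
Check: d/dy[\left(2 y^{4} - \frac{4 y^{2}}{3} + \frac{1}{2}\right) \left(- y^{4} + \frac{4 y^{2}}{3} - \frac{3 y}{4} - \frac{3}{2}\right) + 1] = - 16 y^{7} + 24 y^{5} - \frac{15 y^{4}}{2} - \frac{190 y^{3}}{9} + 3 y^{2} + \frac{16 y}{3} - \frac{3}{8} = G'(y).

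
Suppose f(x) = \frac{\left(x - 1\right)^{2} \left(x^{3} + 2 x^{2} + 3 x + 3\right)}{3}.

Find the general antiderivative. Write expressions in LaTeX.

Whatever form F(x) takes, F'(x) = f(x) is non-negotiable.
Check: d/dx[\frac{x^{6}}{18} - \frac{x^{3}}{9} - \frac{x^{2}}{2} + x] = \frac{x^{5}}{3} - \frac{x^{2}}{3} - x + 1, which equals f(x).

F(x) = \frac{x^{6}}{18} - \frac{x^{3}}{9} - \frac{x^{2}}{2} + x + C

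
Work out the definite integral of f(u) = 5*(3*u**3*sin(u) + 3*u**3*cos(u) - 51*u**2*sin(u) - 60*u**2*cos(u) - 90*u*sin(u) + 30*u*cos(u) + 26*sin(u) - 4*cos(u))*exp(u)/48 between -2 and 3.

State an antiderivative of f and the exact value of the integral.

For F(u) to be correct the identity F'(u) - f(u) = 0 must hold.
F(u) = 5*(u**3/4 - 5*u**2 + 5*u/2 - 1/3)*exp(u)*sin(u)/4 is an antiderivative of f.
Check: d/du[5*(u**3/4 - 5*u**2 + 5*u/2 - 1/3)*exp(u)*sin(u)/4] = 5*u**3*exp(u)*sin(u)/16 + 5*u**3*exp(u)*cos(u)/16 - 85*u**2*exp(u)*sin(u)/16 - 25*u**2*exp(u)*cos(u)/4 - 75*u*exp(u)*sin(u)/8 + 25*u*exp(u)*cos(u)/8 + 65*exp(u)*sin(u)/24 - 5*exp(u)*cos(u)/12, which equals f(u).
F(3) = -1865*exp(3)*sin(3)/48; F(-2) = 205*exp(-2)*sin(2)/6.
Integral = F(3) - F(-2) = -1865*exp(3)*sin(3)/48 - 205*exp(-2)*sin(2)/6.

Antiderivative: F(u) = 5*(u**3/4 - 5*u**2 + 5*u/2 - 1/3)*exp(u)*sin(u)/4; value = -1865*exp(3)*sin(3)/48 - 205*exp(-2)*sin(2)/6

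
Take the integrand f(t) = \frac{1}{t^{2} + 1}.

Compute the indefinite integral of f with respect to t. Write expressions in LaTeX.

F(t) = \operatorname{atan}{\left(t \right)} + C

For F(t) to be correct the identity F'(t) - f(t) = 0 must hold.
Check: d/dt[\operatorname{atan}{\left(t \right)}] = \frac{1}{t^{2} + 1} = f(t).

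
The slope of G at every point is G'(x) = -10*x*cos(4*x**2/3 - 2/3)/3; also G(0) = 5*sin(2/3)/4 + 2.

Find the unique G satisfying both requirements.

G(x) = 2 - 5*sin(4*x**2/3 - 2/3)/4

The substitution u = 4*x**2/3 - 2/3 works: G'(x) is exactly (dG/du)*(du/dx) for that inner function.
A general antiderivative is -5*sin(4*x**2/3 - 2/3)/4 + C.
The condition gives C = 5*sin(2/3)/4 + 2 - (5*sin(2/3)/4) = 2.
So G(x) = 2 - 5*sin(4*x**2/3 - 2/3)/4.
Check: d/dx[2 - 5*sin(4*x**2/3 - 2/3)/4] = -10*x*cos(4*x**2/3 - 2/3)/3 = G'(x).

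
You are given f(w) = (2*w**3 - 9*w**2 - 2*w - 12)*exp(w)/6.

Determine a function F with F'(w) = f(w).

f has the shape u'v + uv' for u = w**3/3 - 5*w**2/2 + 14*w/3 - 20/3 and v = exp(w) — it is the derivative of the product u*v.
Check: d/dw[(2*w**3 - 15*w**2 + 28*w - 40)*exp(w)/6] = w**3*exp(w)/3 - 3*w**2*exp(w)/2 - w*exp(w)/3 - 2*exp(w), which equals f(w).

An antiderivative is F(w) = (2*w**3 - 15*w**2 + 28*w - 40)*exp(w)/6.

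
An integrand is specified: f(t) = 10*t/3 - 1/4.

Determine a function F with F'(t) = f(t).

An antiderivative is F(t) = 5*t**2/3 - t/4.

Recover f(t) by differentiating a candidate F(t); any mismatch rules it out.
Check: d/dt[5*t**2/3 - t/4] = 10*t/3 - 1/4 = f(t).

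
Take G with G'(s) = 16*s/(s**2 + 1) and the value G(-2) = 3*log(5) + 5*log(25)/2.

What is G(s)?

G(s) = 3*log(s**2 + 1) + 5*log(s**4 + 2*s**2 + 1)/2

Recover the given G'(s) by differentiating a candidate G(s); any mismatch rules it out.
A general antiderivative is 3*log(s**2 + 1) + 5*log(s**4 + 2*s**2 + 1)/2 + C.
The condition gives C = 3*log(5) + 5*log(25)/2 - (3*log(5) + 5*log(25)/2) = 0.
So G(s) = 3*log(s**2 + 1) + 5*log(s**4 + 2*s**2 + 1)/2.
Check: d/ds[3*log(s**2 + 1) + 5*log(s**4 + 2*s**2 + 1)/2] = 16*s/(s**2 + 1) = G'(s).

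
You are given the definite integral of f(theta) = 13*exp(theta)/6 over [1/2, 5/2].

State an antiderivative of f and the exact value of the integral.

For F(theta) to be correct the identity F'(theta) - f(theta) = 0 must hold.
F(theta) = 13*exp(theta)/6 is an antiderivative of f.
Check: d/dtheta[13*exp(theta)/6] = 13*exp(theta)/6 = f(theta).
F(5/2) = 13*exp(5/2)/6; F(1/2) = 13*exp(1/2)/6.
Integral = F(5/2) - F(1/2) = -13*exp(1/2)/6 + 13*exp(5/2)/6.

Antiderivative: F(theta) = 13*exp(theta)/6; value = -13*exp(1/2)/6 + 13*exp(5/2)/6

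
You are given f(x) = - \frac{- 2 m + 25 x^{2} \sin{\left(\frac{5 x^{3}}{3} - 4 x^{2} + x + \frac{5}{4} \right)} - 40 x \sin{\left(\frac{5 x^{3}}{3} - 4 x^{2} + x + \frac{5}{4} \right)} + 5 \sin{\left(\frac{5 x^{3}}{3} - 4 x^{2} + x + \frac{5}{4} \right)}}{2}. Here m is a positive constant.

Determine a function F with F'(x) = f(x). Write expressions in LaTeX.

An antiderivative is F(x) = m x + \frac{5 \cos{\left(\frac{5 x^{3}}{3} - 4 x^{2} + x + \frac{5}{4} \right)}}{2}.

Whatever form F(x) takes, F'(x) = f(x) is non-negotiable.
Check: d/dx[m x + \frac{5 \cos{\left(\frac{5 x^{3}}{3} - 4 x^{2} + x + \frac{5}{4} \right)}}{2}] = m - \frac{25 x^{2} \sin{\left(\frac{5 x^{3}}{3} - 4 x^{2} + x + \frac{5}{4} \right)}}{2} + 20 x \sin{\left(\frac{5 x^{3}}{3} - 4 x^{2} + x + \frac{5}{4} \right)} - \frac{5 \sin{\left(\frac{5 x^{3}}{3} - 4 x^{2} + x + \frac{5}{4} \right)}}{2}, which equals f(x).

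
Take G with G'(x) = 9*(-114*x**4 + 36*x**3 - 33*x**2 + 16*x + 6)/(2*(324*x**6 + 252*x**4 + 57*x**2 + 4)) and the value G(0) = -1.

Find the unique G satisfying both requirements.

G(x) = (6*x**2 + 15*x - (6*x**2 + 1)*atan(3*x/2) - 2)/(2*(6*x**2 + 1))

A candidate passes only if d/dx[G] lands on the given G'(x) exactly.
A general antiderivative is (5*x/2 - 1/2)/(2*x**2 + 1/3) - atan(3*x/2)/2 + C.
The condition gives C = -1 - (-3/2) = 1/2.
So G(x) = (6*x**2 + 15*x - (6*x**2 + 1)*atan(3*x/2) - 2)/(2*(6*x**2 + 1)).
Check: d/dx[(6*x**2 + 15*x - (6*x**2 + 1)*atan(3*x/2) - 2)/(2*(6*x**2 + 1))] = (-1026*x**4 + 324*x**3 - 297*x**2 + 144*x + 54)/(648*x**6 + 504*x**4 + 114*x**2 + 8), which equals G'(x).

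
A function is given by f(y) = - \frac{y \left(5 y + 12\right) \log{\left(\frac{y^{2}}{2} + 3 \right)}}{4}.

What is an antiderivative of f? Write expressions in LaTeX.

An antiderivative is F(y) = \frac{10 y^{3} + 3 y^{2} \left(- 5 y - 18\right) \log{\left(\frac{y^{2}}{2} + 3 \right)} + 54 y^{2} - 180 y - 324 \log{\left(y^{2} + 6 \right)} + 180 \sqrt{6} \operatorname{atan}{\left(\frac{\sqrt{6} y}{6} \right)}}{36}.

Any candidate F(y) must reproduce f(y) exactly when differentiated.
Check: d/dy[\frac{10 y^{3} + 3 y^{2} \left(- 5 y - 18\right) \log{\left(\frac{y^{2}}{2} + 3 \right)} + 54 y^{2} - 180 y - 324 \log{\left(y^{2} + 6 \right)} + 180 \sqrt{6} \operatorname{atan}{\left(\frac{\sqrt{6} y}{6} \right)}}{36}] = - \frac{5 y^{2} \log{\left(\frac{y^{2}}{2} + 3 \right)}}{4} - 3 y \log{\left(\frac{y^{2}}{2} + 3 \right)}, which equals f(y).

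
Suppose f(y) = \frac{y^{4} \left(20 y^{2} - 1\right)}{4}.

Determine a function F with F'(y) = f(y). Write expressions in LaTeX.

An antiderivative is F(y) = \frac{y^{5} \left(100 y^{2} - 7\right)}{140}.

For F(y) to be correct the identity F'(y) - f(y) = 0 must hold.
Check: d/dy[\frac{y^{5} \left(100 y^{2} - 7\right)}{140}] = 5 y^{6} - \frac{y^{4}}{4}, which equals f(y).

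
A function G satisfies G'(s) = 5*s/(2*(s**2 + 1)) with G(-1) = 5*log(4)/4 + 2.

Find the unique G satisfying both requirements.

The substitution u = 2*s**2 + 2 works: G'(s) is exactly (dG/du)*(du/ds) for that inner function.
A general antiderivative is 5*log(2*s**2 + 2)/4 + C.
The condition gives C = 5*log(4)/4 + 2 - (5*log(4)/4) = 2.
So G(s) = (5*log(2*s**2 + 2) + 8)/4.
Check: d/ds[(5*log(2*s**2 + 2) + 8)/4] = 5*s/(2*s**2 + 2), which equals G'(s).

G(s) = (5*log(2*s**2 + 2) + 8)/4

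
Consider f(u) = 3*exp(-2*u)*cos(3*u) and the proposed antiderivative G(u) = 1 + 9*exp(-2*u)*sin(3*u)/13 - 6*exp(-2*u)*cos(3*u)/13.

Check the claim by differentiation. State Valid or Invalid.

Valid - the claim checks out under differentiation.

d/du[G] = 3*exp(-2*u)*cos(3*u)
This equals f(u) exactly, so the claim holds.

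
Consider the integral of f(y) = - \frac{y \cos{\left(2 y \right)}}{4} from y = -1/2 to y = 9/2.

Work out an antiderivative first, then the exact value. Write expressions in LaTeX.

Antiderivative: F(y) = - \frac{y \sin{\left(2 y \right)}}{8} - \frac{\cos{\left(2 y \right)}}{16}; value = - \frac{9 \sin{\left(9 \right)}}{16} + \frac{\cos{\left(1 \right)}}{16} + \frac{\sin{\left(1 \right)}}{16} - \frac{\cos{\left(9 \right)}}{16}

Check any antiderivative F(y) by computing F'(y) and comparing it with f(y).
F(y) = - \frac{y \sin{\left(2 y \right)}}{8} - \frac{\cos{\left(2 y \right)}}{16} is an antiderivative of f.
Check: d/dy[- \frac{y \sin{\left(2 y \right)}}{8} - \frac{\cos{\left(2 y \right)}}{16}] = - \frac{y \cos{\left(2 y \right)}}{4} = f(y).
F(9/2) = - \frac{9 \sin{\left(9 \right)}}{16} - \frac{\cos{\left(9 \right)}}{16}; F(-1/2) = - \frac{\sin{\left(1 \right)}}{16} - \frac{\cos{\left(1 \right)}}{16}.
Integral = F(9/2) - F(-1/2) = - \frac{9 \sin{\left(9 \right)}}{16} + \frac{\cos{\left(1 \right)}}{16} + \frac{\sin{\left(1 \right)}}{16} - \frac{\cos{\left(9 \right)}}{16}.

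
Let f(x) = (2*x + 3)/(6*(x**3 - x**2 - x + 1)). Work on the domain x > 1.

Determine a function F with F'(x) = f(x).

Factor the denominator (6*(x - 1)**2*(x + 1)) and decompose: f = 1/(24*(x + 1)) - 1/(24*(x - 1)) + 5/(12*(x - 1)**2); each piece integrates to a log, atan, or power term.
Check: d/dx[-log(x - 1)/24 + log(x + 1)/24 - 5/(12*x - 12)] = (2*x + 3)/(6*x**3 - 6*x**2 - 6*x + 6), which equals f(x).

An antiderivative is F(x) = -log(x - 1)/24 + log(x + 1)/24 - 5/(12*x - 12).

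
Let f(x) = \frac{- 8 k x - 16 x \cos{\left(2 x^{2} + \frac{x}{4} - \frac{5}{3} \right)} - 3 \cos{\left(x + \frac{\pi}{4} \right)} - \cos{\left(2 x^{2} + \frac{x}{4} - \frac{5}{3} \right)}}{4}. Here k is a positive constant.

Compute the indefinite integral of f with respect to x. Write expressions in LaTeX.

F(x) = - k x^{2} - \frac{3 \sin{\left(x + \frac{\pi}{4} \right)}}{4} - \sin{\left(2 x^{2} + \frac{x}{4} - \frac{5}{3} \right)} + C

Whatever form F(x) takes, F'(x) = f(x) is non-negotiable.
Check: d/dx[- k x^{2} - \frac{3 \sin{\left(x + \frac{\pi}{4} \right)}}{4} - \sin{\left(2 x^{2} + \frac{x}{4} - \frac{5}{3} \right)}] = - 2 k x - 4 x \cos{\left(2 x^{2} + \frac{x}{4} - \frac{5}{3} \right)} - \frac{3 \cos{\left(x + \frac{\pi}{4} \right)}}{4} - \frac{\cos{\left(2 x^{2} + \frac{x}{4} - \frac{5}{3} \right)}}{4}, which equals f(x).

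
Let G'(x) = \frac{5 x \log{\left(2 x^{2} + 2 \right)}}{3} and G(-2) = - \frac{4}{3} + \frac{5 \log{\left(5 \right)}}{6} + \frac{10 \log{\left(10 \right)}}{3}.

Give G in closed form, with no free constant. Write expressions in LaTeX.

G(x) = \frac{5 x^{2} \log{\left(2 x^{2} + 2 \right)}}{6} - \frac{5 x^{2}}{6} + \frac{5 \log{\left(x^{2} + 1 \right)}}{6} + 2

For G(x) to be correct, d/dx[G] must agree with the stated G'(x) identically.
A general antiderivative is \frac{5 x^{2} \log{\left(2 x^{2} + 2 \right)}}{6} - \frac{5 x^{2}}{6} + \frac{5 \log{\left(x^{2} + 1 \right)}}{6} + C.
The condition gives C = - \frac{4}{3} + \frac{5 \log{\left(5 \right)}}{6} + \frac{10 \log{\left(10 \right)}}{3} - (- \frac{10}{3} + \frac{5 \log{\left(5 \right)}}{6} + \frac{10 \log{\left(10 \right)}}{3}) = 2.
So G(x) = \frac{5 x^{2} \log{\left(2 x^{2} + 2 \right)}}{6} - \frac{5 x^{2}}{6} + \frac{5 \log{\left(x^{2} + 1 \right)}}{6} + 2.
Check: d/dx[\frac{5 x^{2} \log{\left(2 x^{2} + 2 \right)}}{6} - \frac{5 x^{2}}{6} + \frac{5 \log{\left(x^{2} + 1 \right)}}{6} + 2] = \frac{5 x \log{\left(x^{2} + 1 \right)}}{3} + \frac{5 x \log{\left(2 \right)}}{3}, which equals G'(x).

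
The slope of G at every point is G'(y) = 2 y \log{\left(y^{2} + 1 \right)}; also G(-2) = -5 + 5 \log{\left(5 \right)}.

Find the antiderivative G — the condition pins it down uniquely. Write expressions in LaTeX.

A first test for any G(y): its y-derivative must equal the given G'(y).
A general antiderivative is y^{2} \log{\left(y^{2} + 1 \right)} - y^{2} + \log{\left(y^{2} + 1 \right)} + C.
The condition gives C = -5 + 5 \log{\left(5 \right)} - (-4 + 5 \log{\left(5 \right)}) = -1.
So G(y) = y^{2} \log{\left(y^{2} + 1 \right)} - y^{2} + \log{\left(y^{2} + 1 \right)} - 1.
Check: d/dy[y^{2} \log{\left(y^{2} + 1 \right)} - y^{2} + \log{\left(y^{2} + 1 \right)} - 1] = 2 y \log{\left(y^{2} + 1 \right)} = G'(y).

G(y) = y^{2} \log{\left(y^{2} + 1 \right)} - y^{2} + \log{\left(y^{2} + 1 \right)} - 1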